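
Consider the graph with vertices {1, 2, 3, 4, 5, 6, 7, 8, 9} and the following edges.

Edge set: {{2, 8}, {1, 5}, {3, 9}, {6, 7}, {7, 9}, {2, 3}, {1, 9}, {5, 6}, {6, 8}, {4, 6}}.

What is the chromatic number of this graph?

3

The cycle 5-6-7-9-1-5 has odd length 5, so it cannot be 2-colored; at least 3 colors are needed.
3 colors suffice: color a → {2, 6, 9}; color b → {1, 3, 4, 7, 8}; color c → {5}. Each edge has distinct colors on its endpoints.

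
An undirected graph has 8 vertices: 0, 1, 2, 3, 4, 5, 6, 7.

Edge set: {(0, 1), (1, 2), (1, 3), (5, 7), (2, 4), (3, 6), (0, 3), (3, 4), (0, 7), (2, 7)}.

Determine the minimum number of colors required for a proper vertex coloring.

3

0, 1, 3 are pairwise adjacent, so at least 3 colors are needed.
A valid assignment using 3 colors: 0=b, 1=c, 2=b, 3=a, 4=c, 5=b, 6=b, 7=a. No two adjacent vertices share a color.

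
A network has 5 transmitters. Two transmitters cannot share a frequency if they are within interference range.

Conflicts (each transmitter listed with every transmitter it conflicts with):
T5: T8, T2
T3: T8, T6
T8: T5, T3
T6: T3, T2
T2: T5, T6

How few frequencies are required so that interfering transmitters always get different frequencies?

The cycle T5-T8-T3-T6-T2-T5 has odd length 5, so it cannot be 2-colored; at least 3 frequencies are needed.
3 frequencies suffice: T5=3, T3=1, T8=2, T6=2, T2=1. Every pair that conflicts lands in different frequencies.

3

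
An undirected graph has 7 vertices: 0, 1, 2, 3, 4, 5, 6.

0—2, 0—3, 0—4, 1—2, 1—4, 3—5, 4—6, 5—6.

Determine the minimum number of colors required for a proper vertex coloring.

3

The cycle 5-3-0-4-6-5 has odd length 5, so it cannot be 2-colored; at least 3 colors are needed.
3 colors suffice: color a → {0, 1, 5}; color b → {2, 3, 4}; color c → {6}. Every edge joins two different colors.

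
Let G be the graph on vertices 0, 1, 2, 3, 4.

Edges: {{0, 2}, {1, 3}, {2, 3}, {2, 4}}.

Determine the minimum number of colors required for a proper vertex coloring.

2 and 4 are adjacent, so at least 2 colors are needed.
One proper 2-coloring: 0=b, 1=a, 2=a, 3=b, 4=b. Each edge has distinct colors on its endpoints.

2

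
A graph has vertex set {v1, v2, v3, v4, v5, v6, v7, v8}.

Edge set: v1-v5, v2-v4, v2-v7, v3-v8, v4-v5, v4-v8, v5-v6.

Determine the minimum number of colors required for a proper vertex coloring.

2

v5 and v6 are adjacent, so at least 2 colors are needed.
2 colors suffice: color 1 → {v1, v3, v4, v6, v7}; color 2 → {v2, v5, v8}. Each edge has distinct colors on its endpoints.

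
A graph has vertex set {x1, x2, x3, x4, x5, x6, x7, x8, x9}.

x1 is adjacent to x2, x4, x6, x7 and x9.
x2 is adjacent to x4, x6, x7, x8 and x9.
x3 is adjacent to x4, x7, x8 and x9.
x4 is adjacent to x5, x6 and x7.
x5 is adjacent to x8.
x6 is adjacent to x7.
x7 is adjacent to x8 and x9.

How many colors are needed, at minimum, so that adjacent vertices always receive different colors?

x1, x2, x4, x6, x7 form a clique, so at least 5 colors are needed.
5 colors suffice: color R → {x5, x7}; color B → {x4, x8, x9}; color G → {x2, x3}; color Y → {x1}; color P → {x6}. Each edge has distinct colors on its endpoints.

5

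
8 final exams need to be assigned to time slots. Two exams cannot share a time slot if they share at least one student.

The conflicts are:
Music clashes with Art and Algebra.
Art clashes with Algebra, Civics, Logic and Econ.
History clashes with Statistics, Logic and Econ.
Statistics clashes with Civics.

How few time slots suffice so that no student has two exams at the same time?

3

Music, Art, Algebra are mutually in conflict, so at least 3 time slots are needed.
3 time slots suffice: time slot 1 → {Art, History}; time slot 2 → {Music, Statistics, Logic, Econ}; time slot 3 → {Algebra, Civics}. No two conflicting exams share a time slot.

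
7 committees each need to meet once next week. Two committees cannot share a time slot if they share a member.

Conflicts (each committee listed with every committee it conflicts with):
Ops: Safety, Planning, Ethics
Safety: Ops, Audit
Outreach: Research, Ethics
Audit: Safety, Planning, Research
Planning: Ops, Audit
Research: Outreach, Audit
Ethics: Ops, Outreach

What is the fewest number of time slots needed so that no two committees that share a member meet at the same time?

Audit and Research conflict, so at least 2 time slots are needed.
A valid assignment using 2 time slots: Ops=1, Safety=2, Outreach=1, Audit=1, Planning=2, Research=2, Ethics=2. Each listed conflict is separated.

2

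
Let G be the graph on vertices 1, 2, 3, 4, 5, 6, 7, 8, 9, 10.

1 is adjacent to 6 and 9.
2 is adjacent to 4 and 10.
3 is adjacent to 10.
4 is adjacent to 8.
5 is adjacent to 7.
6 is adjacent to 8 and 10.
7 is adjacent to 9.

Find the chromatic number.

3

The cycle 10-6-8-4-2-10 has odd length 5, so it cannot be 2-colored; at least 3 colors are needed.
3 colors suffice: color red → {1, 7, 8, 10}; color blue → {2, 3, 5, 6, 9}; color green → {4}. No two adjacent vertices share a color.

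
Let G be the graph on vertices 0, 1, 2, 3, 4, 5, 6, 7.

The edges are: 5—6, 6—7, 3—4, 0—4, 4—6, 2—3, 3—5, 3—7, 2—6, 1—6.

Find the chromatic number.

2

1 and 6 are adjacent, so at least 2 colors are needed.
2 colors suffice: 0=a, 1=b, 2=b, 3=a, 4=b, 5=b, 6=a, 7=b. Each edge has distinct colors on its endpoints.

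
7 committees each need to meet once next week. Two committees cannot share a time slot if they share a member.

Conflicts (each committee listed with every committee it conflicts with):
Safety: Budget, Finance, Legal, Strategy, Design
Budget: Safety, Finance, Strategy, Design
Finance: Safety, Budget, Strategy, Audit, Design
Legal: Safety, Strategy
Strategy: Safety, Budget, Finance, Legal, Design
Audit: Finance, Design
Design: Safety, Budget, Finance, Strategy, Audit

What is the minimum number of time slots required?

Safety, Budget, Finance, Strategy, Design all conflict with each other, so at least 5 time slots are needed.
5 time slots suffice: Safety=4, Budget=5, Finance=2, Legal=1, Strategy=3, Audit=3, Design=1. Each listed conflict is separated.

5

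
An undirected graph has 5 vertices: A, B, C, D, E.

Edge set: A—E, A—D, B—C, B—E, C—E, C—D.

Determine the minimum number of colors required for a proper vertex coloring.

B, C, E are mutually adjacent, so at least 3 colors are needed.
3 colors suffice: A=2, B=3, C=2, D=1, E=1. No two adjacent vertices share a color.

3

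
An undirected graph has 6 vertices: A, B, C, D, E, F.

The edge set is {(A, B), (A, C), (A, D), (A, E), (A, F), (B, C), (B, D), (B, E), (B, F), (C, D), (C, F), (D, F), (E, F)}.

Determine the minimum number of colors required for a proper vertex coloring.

5

A, B, C, D, F form a clique, so at least 5 colors are needed.
5 colors suffice: color red → {A}; color blue → {F}; color green → {B}; color yellow → {D, E}; color purple → {C}. Every edge joins two different colors.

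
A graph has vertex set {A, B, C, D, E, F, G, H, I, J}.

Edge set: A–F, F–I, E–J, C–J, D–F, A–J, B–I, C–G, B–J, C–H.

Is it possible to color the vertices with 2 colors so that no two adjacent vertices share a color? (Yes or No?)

The cycle B-I-F-A-J-B has odd length 5, so it cannot be 2-colored; at least 3 colors are needed.
So 2 colors are not enough.

No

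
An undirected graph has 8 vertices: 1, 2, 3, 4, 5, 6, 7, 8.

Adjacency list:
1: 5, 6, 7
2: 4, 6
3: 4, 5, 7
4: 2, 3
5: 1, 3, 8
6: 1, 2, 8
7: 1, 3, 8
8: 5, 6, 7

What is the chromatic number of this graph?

2

1 and 5 are adjacent, so at least 2 colors are needed.
2 colors suffice: color red → {1, 2, 3, 8}; color blue → {4, 5, 6, 7}. Each edge has distinct colors on its endpoints.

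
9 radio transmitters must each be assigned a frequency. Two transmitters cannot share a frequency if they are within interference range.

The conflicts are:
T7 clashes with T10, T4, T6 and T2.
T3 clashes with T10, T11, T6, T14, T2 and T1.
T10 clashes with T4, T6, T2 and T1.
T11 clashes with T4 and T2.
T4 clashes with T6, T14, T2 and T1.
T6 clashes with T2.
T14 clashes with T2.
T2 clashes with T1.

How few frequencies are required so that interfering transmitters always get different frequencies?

5

T7, T10, T4, T6, T2 all conflict with each other, so at least 5 frequencies are needed.
5 frequencies suffice: T7=5, T3=2, T10=3, T11=3, T4=2, T6=4, T14=3, T2=1, T1=4. No two conflicting transmitters share a frequency.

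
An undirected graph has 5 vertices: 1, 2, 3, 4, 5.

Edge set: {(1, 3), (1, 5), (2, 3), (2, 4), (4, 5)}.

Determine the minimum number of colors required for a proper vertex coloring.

The cycle 5-4-2-3-1-5 has odd length 5, so it cannot be 2-colored; at least 3 colors are needed.
3 colors suffice: color red → {1, 2}; color blue → {3, 4}; color green → {5}. No two adjacent vertices share a color.

3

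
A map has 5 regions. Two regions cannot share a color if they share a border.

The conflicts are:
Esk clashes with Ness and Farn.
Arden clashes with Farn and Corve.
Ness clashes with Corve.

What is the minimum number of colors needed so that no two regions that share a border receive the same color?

The cycle Ness-Corve-Arden-Farn-Esk-Ness has odd length 5, so it cannot be 2-colored; at least 3 colors are needed.
3 colors suffice: Esk=3, Arden=1, Ness=1, Farn=2, Corve=2. Every pair that conflicts lands in different colors.

3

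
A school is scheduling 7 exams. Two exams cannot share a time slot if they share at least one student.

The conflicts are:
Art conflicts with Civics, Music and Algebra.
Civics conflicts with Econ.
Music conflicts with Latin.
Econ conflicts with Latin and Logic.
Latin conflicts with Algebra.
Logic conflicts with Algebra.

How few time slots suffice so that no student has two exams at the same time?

3

The cycle Algebra-Logic-Econ-Civics-Art-Algebra has odd length 5, so it cannot be 2-colored; at least 3 time slots are needed.
Using 3 time slots: Art=2, Civics=3, Music=1, Econ=1, Latin=2, Logic=2, Algebra=1. Each listed conflict is separated.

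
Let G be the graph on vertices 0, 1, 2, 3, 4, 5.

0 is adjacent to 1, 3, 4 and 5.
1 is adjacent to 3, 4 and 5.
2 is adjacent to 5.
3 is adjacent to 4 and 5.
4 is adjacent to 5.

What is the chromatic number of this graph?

0, 1, 3, 4, 5 form a clique, so at least 5 colors are needed.
5 colors suffice: 0=blue, 1=purple, 2=blue, 3=yellow, 4=green, 5=red. No two adjacent vertices share a color.

5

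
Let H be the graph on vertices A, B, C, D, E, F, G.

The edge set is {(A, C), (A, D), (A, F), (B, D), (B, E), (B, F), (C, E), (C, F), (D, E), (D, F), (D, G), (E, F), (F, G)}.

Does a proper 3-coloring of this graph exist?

No

B, D, E, F are mutually adjacent (a clique of size 4), so at least 4 colors are needed.
So 3 colors are not enough.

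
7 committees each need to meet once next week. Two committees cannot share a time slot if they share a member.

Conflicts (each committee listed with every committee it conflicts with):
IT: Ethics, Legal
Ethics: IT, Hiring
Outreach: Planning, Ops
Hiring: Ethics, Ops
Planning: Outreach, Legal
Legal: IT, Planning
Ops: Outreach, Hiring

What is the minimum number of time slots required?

The cycle IT-Legal-Planning-Outreach-Ops-Hiring-Ethics-IT has odd length 7, so it cannot be 2-colored; at least 3 time slots are needed.
Using 3 time slots: IT=2, Ethics=3, Outreach=1, Hiring=1, Planning=2, Legal=1, Ops=2. No two conflicting committees share a time slot.

3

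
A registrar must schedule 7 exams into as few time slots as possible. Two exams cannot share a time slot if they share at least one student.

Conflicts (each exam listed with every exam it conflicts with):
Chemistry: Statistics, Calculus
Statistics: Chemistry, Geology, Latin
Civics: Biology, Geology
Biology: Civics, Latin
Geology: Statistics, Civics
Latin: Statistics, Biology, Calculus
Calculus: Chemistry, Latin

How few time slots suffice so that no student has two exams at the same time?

The cycle Latin-Statistics-Geology-Civics-Biology-Latin has odd length 5, so it cannot be 2-colored; at least 3 time slots are needed.
Using 3 time slots: Chemistry=2, Statistics=1, Civics=3, Biology=1, Geology=2, Latin=2, Calculus=1. No two conflicting exams share a time slot.

3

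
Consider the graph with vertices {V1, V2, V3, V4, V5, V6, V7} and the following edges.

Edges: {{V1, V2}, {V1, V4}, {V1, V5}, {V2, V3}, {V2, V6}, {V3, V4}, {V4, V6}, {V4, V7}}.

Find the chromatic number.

2

V2 and V3 are adjacent, so at least 2 colors are needed.
2 colors suffice: color R → {V2, V4, V5}; color B → {V1, V3, V6, V7}. Each edge has distinct colors on its endpoints.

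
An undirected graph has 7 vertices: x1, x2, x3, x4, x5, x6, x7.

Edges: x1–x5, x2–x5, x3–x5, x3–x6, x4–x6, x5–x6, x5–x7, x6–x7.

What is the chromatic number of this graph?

3

x5, x6, x7 form a triangle, so at least 3 colors are needed.
3 colors suffice: color 1 → {x4, x5}; color 2 → {x1, x2, x6}; color 3 → {x3, x7}. No two adjacent vertices share a color.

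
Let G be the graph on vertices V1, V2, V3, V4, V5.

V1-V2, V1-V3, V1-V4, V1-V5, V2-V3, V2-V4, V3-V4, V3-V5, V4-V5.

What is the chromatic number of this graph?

4

V1, V3, V4, V5 are mutually adjacent (a clique of size 4), so at least 4 colors are needed.
4 colors suffice: color 1 → {V1}; color 2 → {V3}; color 3 → {V4}; color 4 → {V2, V5}. Each edge has distinct colors on its endpoints.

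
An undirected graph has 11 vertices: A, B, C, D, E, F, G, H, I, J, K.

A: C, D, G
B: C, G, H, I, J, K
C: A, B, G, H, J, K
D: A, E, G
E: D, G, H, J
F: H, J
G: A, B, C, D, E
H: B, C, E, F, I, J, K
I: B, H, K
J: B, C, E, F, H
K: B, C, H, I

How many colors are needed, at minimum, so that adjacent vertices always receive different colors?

4

B, C, H, J form a clique, so at least 4 colors are needed.
4 colors suffice: color 1 → {G, H}; color 2 → {A, B, E, F}; color 3 → {C, D, I}; color 4 → {J, K}. Each edge has distinct colors on its endpoints.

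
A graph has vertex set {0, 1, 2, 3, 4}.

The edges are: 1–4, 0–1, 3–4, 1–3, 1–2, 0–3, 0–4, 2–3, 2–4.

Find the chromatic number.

4

0, 1, 3, 4 form a clique, so at least 4 colors are needed.
A valid assignment using 4 colors: 0=yellow, 1=blue, 2=yellow, 3=red, 4=green. Every edge joins two different colors.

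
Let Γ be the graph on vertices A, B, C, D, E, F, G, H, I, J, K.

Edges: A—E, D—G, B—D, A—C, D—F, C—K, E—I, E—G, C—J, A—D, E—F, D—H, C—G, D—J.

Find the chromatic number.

2

E and I are adjacent, so at least 2 colors are needed.
A valid assignment using 2 colors: A=2, B=2, C=1, D=1, E=1, F=2, G=2, H=2, I=2, J=2, K=2. Each edge has distinct colors on its endpoints.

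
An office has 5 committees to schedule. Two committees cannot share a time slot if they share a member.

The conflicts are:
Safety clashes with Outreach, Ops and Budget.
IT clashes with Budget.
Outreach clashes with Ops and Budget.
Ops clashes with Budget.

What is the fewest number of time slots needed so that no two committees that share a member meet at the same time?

4

Safety, Outreach, Ops, Budget are mutually in conflict, so at least 4 time slots are needed.
4 time slots suffice: time slot 1 → {Budget}; time slot 2 → {IT, Outreach}; time slot 3 → {Ops}; time slot 4 → {Safety}. Every pair that conflicts lands in different time slots.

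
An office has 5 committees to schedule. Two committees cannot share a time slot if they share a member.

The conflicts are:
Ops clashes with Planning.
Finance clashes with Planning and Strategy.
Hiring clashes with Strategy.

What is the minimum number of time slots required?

Finance and Strategy conflict, so at least 2 time slots are needed.
2 time slots suffice: time slot 1 → {Ops, Finance, Hiring}; time slot 2 → {Planning, Strategy}. No two conflicting committees share a time slot.

2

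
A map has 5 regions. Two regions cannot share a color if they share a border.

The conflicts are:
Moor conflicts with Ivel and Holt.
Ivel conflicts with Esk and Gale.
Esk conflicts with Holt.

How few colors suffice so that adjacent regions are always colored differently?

Ivel and Esk conflict, so at least 2 colors are needed.
One proper 2-coloring: Moor=2, Ivel=1, Esk=2, Holt=1, Gale=2. Every pair that conflicts lands in different colors.

2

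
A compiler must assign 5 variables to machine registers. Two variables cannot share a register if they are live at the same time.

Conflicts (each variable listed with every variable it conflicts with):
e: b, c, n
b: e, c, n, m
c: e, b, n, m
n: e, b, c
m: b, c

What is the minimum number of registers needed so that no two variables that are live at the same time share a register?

e, b, c, n all conflict with each other, so at least 4 registers are needed.
4 registers suffice: e=4, b=2, c=1, n=3, m=3. Every pair that conflicts lands in different registers.

4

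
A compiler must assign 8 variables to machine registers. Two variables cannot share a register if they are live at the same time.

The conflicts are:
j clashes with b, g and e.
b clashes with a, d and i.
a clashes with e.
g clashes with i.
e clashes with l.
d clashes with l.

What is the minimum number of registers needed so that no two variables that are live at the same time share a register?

3

The cycle l-e-j-b-d-l has odd length 5, so it cannot be 2-colored; at least 3 registers are needed.
3 registers suffice: j=2, b=1, a=2, g=1, e=1, d=2, l=3, i=2. Each listed conflict is separated.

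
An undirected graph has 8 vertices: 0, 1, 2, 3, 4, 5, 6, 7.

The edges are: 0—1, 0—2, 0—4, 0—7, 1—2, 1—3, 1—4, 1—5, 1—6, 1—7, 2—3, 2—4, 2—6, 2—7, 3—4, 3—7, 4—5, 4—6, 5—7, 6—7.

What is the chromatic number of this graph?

0, 1, 2, 4 form a clique, so at least 4 colors are needed.
One proper 4-coloring: 0=d, 1=a, 2=c, 3=d, 4=b, 5=c, 6=d, 7=b. No two adjacent vertices share a color.

4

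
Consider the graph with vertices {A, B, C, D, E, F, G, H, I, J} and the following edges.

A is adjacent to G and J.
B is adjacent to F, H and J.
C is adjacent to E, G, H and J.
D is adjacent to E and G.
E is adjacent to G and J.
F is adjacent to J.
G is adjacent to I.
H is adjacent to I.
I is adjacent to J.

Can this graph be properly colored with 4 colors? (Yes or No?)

Yes

The chromatic number is 3. B, F, J are mutually adjacent, so at least 3 colors are needed.
3 colors suffice: color 1 → {G, H, J}; color 2 → {A, B, C, D, I}; color 3 → {E, F}.
Since 4 ≥ 3, a proper 4-coloring certainly exists.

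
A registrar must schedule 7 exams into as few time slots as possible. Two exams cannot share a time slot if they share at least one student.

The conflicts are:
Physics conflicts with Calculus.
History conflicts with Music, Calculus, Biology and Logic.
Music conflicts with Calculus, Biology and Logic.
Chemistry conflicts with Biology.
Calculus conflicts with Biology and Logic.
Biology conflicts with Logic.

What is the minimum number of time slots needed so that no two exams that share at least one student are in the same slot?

5

History, Music, Calculus, Biology, Logic pairwise conflict, so at least 5 time slots are needed.
5 time slots suffice: time slot 1 → {Physics, Biology}; time slot 2 → {Chemistry, Calculus}; time slot 3 → {Logic}; time slot 4 → {Music}; time slot 5 → {History}. Every pair that conflicts lands in different time slots.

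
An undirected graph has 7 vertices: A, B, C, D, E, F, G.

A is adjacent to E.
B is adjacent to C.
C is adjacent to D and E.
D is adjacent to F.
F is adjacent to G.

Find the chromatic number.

A and E are adjacent, so at least 2 colors are needed.
One proper 2-coloring: A=1, B=2, C=1, D=2, E=2, F=1, G=2. No two adjacent vertices share a color.

2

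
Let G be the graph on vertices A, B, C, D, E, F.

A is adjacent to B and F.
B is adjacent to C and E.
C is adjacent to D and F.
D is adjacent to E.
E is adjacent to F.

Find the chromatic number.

2

A and F are adjacent, so at least 2 colors are needed.
2 colors suffice: color 1 → {B, D, F}; color 2 → {A, C, E}. Each edge has distinct colors on its endpoints.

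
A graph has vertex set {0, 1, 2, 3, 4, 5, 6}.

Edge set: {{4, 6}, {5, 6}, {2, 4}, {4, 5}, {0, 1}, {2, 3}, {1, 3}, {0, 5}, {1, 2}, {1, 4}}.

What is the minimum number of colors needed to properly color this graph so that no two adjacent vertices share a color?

1, 2, 3 form a triangle, so at least 3 colors are needed.
3 colors suffice: color a → {0, 3, 4}; color b → {1, 5}; color c → {2, 6}. No two adjacent vertices share a color.

3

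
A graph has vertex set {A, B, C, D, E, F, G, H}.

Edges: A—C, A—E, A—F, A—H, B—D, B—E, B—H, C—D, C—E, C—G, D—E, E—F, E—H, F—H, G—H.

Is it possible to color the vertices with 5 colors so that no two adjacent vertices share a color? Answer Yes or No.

Yes

The chromatic number is 4. A, E, F, H form a clique, so at least 4 colors are needed.
4 colors suffice: color red → {E, G}; color blue → {C, H}; color green → {A, B}; color yellow → {D, F}.
Since 5 ≥ 4, a proper 5-coloring certainly exists.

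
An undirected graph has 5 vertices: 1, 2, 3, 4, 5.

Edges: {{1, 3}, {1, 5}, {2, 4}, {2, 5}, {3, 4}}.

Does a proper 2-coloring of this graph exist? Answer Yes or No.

No

The cycle 1-5-2-4-3-1 has odd length 5, so it cannot be 2-colored; at least 3 colors are needed.
So 2 colors are not enough.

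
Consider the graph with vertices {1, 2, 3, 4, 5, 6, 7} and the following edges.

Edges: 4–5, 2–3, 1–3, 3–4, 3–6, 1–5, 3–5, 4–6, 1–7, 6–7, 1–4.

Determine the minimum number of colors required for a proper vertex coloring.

4

1, 3, 4, 5 are mutually adjacent (a clique of size 4), so at least 4 colors are needed.
4 colors suffice: color red → {3, 7}; color blue → {2, 4}; color green → {1, 6}; color yellow → {5}. Every edge joins two different colors.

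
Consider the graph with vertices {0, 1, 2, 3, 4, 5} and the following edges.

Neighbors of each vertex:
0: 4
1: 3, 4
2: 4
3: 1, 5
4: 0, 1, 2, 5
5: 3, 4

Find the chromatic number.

2 and 4 are adjacent, so at least 2 colors are needed.
2 colors suffice: 0=b, 1=b, 2=b, 3=a, 4=a, 5=b. No two adjacent vertices share a color.

2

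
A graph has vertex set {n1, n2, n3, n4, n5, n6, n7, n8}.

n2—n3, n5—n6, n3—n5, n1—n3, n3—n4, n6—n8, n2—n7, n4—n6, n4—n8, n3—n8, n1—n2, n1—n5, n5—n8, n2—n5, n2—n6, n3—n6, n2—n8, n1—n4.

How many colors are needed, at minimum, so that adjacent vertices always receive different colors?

n2, n3, n5, n6, n8 are mutually adjacent (a clique of size 5), so at least 5 colors are needed.
A valid assignment using 5 colors: n1=4, n2=1, n3=2, n4=1, n5=3, n6=4, n7=2, n8=5. No two adjacent vertices share a color.

5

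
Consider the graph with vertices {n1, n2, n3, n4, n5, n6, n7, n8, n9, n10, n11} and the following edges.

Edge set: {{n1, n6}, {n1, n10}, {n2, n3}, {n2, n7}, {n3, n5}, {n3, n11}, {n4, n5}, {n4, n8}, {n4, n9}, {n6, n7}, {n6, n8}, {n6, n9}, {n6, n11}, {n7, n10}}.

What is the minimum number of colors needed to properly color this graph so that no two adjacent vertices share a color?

3

The cycle n7-n2-n3-n11-n6-n7 has odd length 5, so it cannot be 2-colored; at least 3 colors are needed.
3 colors suffice: color 1 → {n3, n4, n6, n10}; color 2 → {n1, n5, n7, n8, n9, n11}; color 3 → {n2}. Each edge has distinct colors on its endpoints.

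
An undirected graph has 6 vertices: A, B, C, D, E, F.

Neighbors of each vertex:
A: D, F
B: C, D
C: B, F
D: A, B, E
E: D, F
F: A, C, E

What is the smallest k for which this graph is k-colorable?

3

The cycle C-F-E-D-B-C has odd length 5, so it cannot be 2-colored; at least 3 colors are needed.
A valid assignment using 3 colors: A=blue, B=blue, C=green, D=red, E=blue, F=red. Every edge joins two different colors.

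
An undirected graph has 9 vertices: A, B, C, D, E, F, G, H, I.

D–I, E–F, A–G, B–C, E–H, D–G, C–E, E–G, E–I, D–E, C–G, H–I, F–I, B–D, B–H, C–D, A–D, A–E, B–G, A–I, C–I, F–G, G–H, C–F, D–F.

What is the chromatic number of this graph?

C, D, E, F, I are pairwise adjacent (a clique of size 5), so at least 5 colors are needed.
One proper 5-coloring: A=4, B=1, C=4, D=2, E=1, F=5, G=3, H=2, I=3. No two adjacent vertices share a color.

5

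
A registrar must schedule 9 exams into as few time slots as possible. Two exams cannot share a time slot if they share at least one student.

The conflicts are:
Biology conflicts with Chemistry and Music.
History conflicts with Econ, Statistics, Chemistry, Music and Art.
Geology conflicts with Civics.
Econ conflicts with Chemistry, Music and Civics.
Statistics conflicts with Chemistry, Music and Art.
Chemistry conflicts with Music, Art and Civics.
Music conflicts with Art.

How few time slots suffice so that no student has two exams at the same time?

5

History, Statistics, Chemistry, Music, Art all conflict with each other, so at least 5 time slots are needed.
A valid assignment using 5 time slots: Biology=3, History=3, Geology=1, Econ=4, Statistics=4, Chemistry=1, Music=2, Art=5, Civics=2. Every pair that conflicts lands in different time slots.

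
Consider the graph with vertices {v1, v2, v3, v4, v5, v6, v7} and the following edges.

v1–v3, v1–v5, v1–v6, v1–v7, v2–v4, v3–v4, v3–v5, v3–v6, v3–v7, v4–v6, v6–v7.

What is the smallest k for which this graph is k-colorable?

4

v1, v3, v6, v7 are mutually adjacent (a clique of size 4), so at least 4 colors are needed.
4 colors suffice: color 1 → {v2, v3}; color 2 → {v1, v4}; color 3 → {v5, v6}; color 4 → {v7}. Every edge joins two different colors.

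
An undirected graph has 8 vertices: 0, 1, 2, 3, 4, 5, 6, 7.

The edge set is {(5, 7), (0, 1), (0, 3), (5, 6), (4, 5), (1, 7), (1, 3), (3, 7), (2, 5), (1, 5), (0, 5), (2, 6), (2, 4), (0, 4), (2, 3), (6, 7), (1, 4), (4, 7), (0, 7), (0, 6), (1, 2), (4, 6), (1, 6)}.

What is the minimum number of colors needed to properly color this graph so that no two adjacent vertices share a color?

0, 1, 4, 5, 6, 7 are pairwise adjacent (a clique of size 6), so at least 6 colors are needed.
6 colors suffice: 0=blue, 1=red, 2=blue, 3=green, 4=orange, 5=yellow, 6=green, 7=purple. No two adjacent vertices share a color.

6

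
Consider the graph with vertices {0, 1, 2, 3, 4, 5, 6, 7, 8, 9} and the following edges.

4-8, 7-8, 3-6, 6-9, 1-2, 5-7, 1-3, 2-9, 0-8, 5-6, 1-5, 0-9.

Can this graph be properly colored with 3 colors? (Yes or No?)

Yes

The chromatic number is 3. The cycle 1-2-9-6-3-1 has odd length 5, so it cannot be 2-colored; at least 3 colors are needed.
One proper 3-coloring: 0=c, 1=a, 2=c, 3=b, 4=b, 5=b, 6=a, 7=c, 8=a, 9=b.
That is already a proper 3-coloring.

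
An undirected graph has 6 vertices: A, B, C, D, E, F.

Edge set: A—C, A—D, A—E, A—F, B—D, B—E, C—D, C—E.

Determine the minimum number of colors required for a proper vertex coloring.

3

A, C, E are mutually adjacent, so at least 3 colors are needed.
3 colors suffice: color 1 → {A, B}; color 2 → {D, E, F}; color 3 → {C}. No two adjacent vertices share a color.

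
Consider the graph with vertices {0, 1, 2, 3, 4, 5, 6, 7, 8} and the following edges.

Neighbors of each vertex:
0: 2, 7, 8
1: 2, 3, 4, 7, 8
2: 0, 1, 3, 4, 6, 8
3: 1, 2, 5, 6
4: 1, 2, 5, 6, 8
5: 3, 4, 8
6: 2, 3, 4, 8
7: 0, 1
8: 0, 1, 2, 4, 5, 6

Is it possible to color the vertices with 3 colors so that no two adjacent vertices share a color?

2, 4, 6, 8 form a clique, so at least 4 colors are needed.
So 3 colors are not enough.

No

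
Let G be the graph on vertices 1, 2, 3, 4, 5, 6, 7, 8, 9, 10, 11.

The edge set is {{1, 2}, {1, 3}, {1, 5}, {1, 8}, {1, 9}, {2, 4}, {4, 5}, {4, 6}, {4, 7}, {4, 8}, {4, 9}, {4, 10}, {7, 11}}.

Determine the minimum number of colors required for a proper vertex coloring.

4 and 8 are adjacent, so at least 2 colors are needed.
One proper 2-coloring: 1=a, 2=b, 3=b, 4=a, 5=b, 6=b, 7=b, 8=b, 9=b, 10=b, 11=a. Every edge joins two different colors.

2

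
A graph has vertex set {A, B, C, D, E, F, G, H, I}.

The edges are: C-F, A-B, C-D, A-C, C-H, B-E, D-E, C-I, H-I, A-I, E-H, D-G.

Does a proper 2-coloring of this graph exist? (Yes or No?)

No

C, H, I are mutually adjacent, so at least 3 colors are needed.
So 2 colors are not enough.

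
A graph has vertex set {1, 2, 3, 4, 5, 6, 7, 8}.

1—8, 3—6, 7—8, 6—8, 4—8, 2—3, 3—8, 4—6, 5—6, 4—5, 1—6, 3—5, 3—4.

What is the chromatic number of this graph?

4

3, 4, 5, 6 are mutually adjacent (a clique of size 4), so at least 4 colors are needed.
4 colors suffice: 1=c, 2=a, 3=c, 4=d, 5=b, 6=a, 7=a, 8=b. Each edge has distinct colors on its endpoints.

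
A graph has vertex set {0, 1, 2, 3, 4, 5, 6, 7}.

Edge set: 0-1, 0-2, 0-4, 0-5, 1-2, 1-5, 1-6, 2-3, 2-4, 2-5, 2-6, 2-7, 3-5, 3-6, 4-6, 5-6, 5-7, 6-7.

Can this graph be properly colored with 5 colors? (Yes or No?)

Yes

The chromatic number is 4. 1, 2, 5, 6 are mutually adjacent (a clique of size 4), so at least 4 colors are needed.
4 colors suffice: color red → {2}; color blue → {0, 6}; color green → {4, 5}; color yellow → {1, 3, 7}.
Since 5 ≥ 4, a proper 5-coloring certainly exists.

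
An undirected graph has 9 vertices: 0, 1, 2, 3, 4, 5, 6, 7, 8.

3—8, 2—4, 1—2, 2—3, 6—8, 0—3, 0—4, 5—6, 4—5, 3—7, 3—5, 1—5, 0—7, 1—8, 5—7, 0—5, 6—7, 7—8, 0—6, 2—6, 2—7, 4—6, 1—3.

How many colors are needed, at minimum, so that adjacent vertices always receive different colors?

0, 3, 5, 7 are pairwise adjacent (a clique of size 4), so at least 4 colors are needed.
A valid assignment using 4 colors: 0=d, 1=c, 2=b, 3=a, 4=c, 5=b, 6=a, 7=c, 8=b. Every edge joins two different colors.

4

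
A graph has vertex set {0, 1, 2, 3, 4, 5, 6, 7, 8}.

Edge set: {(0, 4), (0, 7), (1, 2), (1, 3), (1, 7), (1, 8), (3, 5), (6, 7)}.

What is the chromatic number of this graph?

2

1 and 2 are adjacent, so at least 2 colors are needed.
2 colors suffice: color red → {0, 1, 5, 6}; color blue → {2, 3, 4, 7, 8}. No two adjacent vertices share a color.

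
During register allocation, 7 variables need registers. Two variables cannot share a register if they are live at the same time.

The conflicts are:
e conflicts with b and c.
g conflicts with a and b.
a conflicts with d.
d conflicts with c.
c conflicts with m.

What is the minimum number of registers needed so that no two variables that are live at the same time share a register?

2

c and m conflict, so at least 2 registers are needed.
2 registers suffice: register 1 → {a, b, c}; register 2 → {e, g, d, m}. Every pair that conflicts lands in different registers.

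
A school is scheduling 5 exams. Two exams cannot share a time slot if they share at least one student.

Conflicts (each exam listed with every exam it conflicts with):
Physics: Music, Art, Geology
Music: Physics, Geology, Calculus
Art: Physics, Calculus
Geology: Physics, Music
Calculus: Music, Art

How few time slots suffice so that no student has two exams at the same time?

Physics, Music, Geology all conflict with each other, so at least 3 time slots are needed.
3 time slots suffice: Physics=1, Music=2, Art=2, Geology=3, Calculus=1. No two conflicting exams share a time slot.

3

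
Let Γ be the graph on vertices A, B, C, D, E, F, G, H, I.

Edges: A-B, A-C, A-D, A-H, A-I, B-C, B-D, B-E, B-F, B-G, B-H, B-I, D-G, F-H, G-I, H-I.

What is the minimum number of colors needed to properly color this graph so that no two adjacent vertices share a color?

A, B, H, I form a clique, so at least 4 colors are needed.
One proper 4-coloring: A=2, B=1, C=3, D=3, E=2, F=2, G=2, H=4, I=3. Every edge joins two different colors.

4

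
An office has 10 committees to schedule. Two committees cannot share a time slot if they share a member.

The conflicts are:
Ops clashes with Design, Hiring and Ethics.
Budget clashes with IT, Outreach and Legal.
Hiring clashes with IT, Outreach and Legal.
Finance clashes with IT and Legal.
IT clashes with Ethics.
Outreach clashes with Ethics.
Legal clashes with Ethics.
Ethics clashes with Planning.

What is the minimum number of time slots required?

2

Ops and Design conflict, so at least 2 time slots are needed.
2 time slots suffice: time slot 1 → {Design, Budget, Hiring, Finance, Ethics}; time slot 2 → {Ops, IT, Outreach, Legal, Planning}. No two conflicting committees share a time slot.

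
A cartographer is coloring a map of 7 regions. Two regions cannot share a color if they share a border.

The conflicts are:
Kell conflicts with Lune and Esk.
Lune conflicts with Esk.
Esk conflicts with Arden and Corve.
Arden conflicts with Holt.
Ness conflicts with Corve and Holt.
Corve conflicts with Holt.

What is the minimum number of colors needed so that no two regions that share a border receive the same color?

Kell, Lune, Esk are mutually in conflict, so at least 3 colors are needed.
3 colors suffice: Kell=3, Lune=2, Esk=1, Arden=2, Ness=3, Corve=2, Holt=1. Each listed conflict is separated.

3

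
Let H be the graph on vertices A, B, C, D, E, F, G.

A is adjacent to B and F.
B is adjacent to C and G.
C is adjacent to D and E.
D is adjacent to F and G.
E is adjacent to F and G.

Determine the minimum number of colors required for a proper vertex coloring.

3

The cycle E-C-B-A-F-E has odd length 5, so it cannot be 2-colored; at least 3 colors are needed.
One proper 3-coloring: A=2, B=1, C=3, D=2, E=2, F=1, G=3. Every edge joins two different colors.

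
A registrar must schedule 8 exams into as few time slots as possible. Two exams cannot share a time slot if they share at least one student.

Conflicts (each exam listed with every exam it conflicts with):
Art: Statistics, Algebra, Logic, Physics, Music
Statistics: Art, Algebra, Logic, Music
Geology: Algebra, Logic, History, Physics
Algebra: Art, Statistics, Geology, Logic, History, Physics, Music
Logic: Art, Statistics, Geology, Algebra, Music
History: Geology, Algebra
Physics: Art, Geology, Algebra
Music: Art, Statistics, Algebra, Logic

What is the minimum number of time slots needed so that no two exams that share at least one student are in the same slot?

5

Art, Statistics, Algebra, Logic, Music pairwise conflict, so at least 5 time slots are needed.
5 time slots suffice: time slot 1 → {Algebra}; time slot 2 → {Art, Geology}; time slot 3 → {Logic, History, Physics}; time slot 4 → {Music}; time slot 5 → {Statistics}. Each listed conflict is separated.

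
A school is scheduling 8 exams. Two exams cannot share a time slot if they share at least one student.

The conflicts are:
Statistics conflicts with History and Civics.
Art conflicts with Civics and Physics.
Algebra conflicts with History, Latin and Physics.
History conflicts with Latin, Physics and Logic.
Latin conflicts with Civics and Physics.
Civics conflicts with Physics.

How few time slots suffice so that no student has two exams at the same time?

Algebra, History, Latin, Physics are mutually in conflict, so at least 4 time slots are needed.
4 time slots suffice: Statistics=2, Art=3, Algebra=4, History=1, Latin=3, Civics=1, Physics=2, Logic=2. Every pair that conflicts lands in different time slots.

4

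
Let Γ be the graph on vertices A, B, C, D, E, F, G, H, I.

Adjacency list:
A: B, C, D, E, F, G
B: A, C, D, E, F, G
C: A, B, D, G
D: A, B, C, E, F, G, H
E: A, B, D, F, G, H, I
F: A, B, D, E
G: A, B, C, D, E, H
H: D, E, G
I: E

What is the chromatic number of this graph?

5

A, B, C, D, G are mutually adjacent (a clique of size 5), so at least 5 colors are needed.
5 colors suffice: color 1 → {C, E}; color 2 → {D, I}; color 3 → {A, H}; color 4 → {B}; color 5 → {F, G}. No two adjacent vertices share a color.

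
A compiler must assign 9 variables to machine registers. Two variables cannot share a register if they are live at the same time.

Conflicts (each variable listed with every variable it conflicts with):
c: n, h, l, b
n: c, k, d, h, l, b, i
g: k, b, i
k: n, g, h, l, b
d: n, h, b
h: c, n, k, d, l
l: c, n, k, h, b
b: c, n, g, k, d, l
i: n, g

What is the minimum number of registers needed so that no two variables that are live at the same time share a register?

4

n, k, l, b are mutually in conflict, so at least 4 registers are needed.
4 registers suffice: register 1 → {n, g}; register 2 → {h, b, i}; register 3 → {d, l}; register 4 → {c, k}. Each listed conflict is separated.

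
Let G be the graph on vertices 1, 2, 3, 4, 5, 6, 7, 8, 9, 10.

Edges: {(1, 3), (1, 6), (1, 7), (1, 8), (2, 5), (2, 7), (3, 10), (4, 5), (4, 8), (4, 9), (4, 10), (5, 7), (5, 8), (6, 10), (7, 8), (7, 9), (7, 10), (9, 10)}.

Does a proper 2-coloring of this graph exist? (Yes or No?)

1, 7, 8 form a triangle, so at least 3 colors are needed.
So 2 colors are not enough.

No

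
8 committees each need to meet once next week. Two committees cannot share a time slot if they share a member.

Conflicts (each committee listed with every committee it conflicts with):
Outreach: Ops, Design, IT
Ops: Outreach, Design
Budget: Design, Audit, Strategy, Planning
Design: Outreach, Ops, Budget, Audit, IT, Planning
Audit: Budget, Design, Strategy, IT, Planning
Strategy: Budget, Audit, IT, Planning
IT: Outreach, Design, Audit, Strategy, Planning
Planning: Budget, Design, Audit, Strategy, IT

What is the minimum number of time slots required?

4

Design, Audit, IT, Planning all conflict with each other, so at least 4 time slots are needed.
Using 4 time slots: Outreach=2, Ops=3, Budget=3, Design=1, Audit=4, Strategy=1, IT=3, Planning=2. Every pair that conflicts lands in different time slots.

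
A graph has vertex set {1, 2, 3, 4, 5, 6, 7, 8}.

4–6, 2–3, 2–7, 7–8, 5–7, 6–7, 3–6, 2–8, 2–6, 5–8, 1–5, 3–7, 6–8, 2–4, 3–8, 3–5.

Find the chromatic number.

5

2, 3, 6, 7, 8 are pairwise adjacent (a clique of size 5), so at least 5 colors are needed.
5 colors suffice: color red → {1, 3, 4}; color blue → {2, 5}; color green → {6}; color yellow → {7}; color purple → {8}. Each edge has distinct colors on its endpoints.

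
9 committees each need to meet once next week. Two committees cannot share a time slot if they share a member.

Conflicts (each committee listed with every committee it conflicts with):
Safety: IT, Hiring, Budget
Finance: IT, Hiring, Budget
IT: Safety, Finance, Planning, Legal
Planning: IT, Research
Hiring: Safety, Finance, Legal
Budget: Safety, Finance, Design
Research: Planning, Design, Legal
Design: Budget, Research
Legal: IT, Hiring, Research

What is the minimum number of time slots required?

2

Finance and Hiring conflict, so at least 2 time slots are needed.
A valid assignment using 2 time slots: Safety=2, Finance=2, IT=1, Planning=2, Hiring=1, Budget=1, Research=1, Design=2, Legal=2. Every pair that conflicts lands in different time slots.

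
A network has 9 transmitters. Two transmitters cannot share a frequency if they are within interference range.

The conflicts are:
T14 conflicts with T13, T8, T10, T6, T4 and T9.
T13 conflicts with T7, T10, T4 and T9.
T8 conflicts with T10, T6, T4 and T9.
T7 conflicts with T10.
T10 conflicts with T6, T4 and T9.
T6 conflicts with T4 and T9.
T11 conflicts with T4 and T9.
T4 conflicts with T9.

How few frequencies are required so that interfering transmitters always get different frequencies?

6

T14, T8, T10, T6, T4, T9 all conflict with each other, so at least 6 frequencies are needed.
A valid assignment using 6 frequencies: T14=4, T13=5, T8=5, T7=1, T10=3, T6=6, T11=3, T4=1, T9=2. No two conflicting transmitters share a frequency.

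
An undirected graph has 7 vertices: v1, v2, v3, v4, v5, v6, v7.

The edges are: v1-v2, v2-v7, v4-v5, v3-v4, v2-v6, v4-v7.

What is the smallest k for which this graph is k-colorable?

v1 and v2 are adjacent, so at least 2 colors are needed.
2 colors suffice: color R → {v2, v4}; color B → {v1, v3, v5, v6, v7}. Every edge joins two different colors.

2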